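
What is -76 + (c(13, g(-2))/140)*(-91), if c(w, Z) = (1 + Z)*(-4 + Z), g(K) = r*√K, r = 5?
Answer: -409/10 + 39*I*√2/4 ≈ -40.9 + 13.789*I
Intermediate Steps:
g(K) = 5*√K
-76 + (c(13, g(-2))/140)*(-91) = -76 + ((-4 + (5*√(-2))² - 15*√(-2))/140)*(-91) = -76 + ((-4 + (5*(I*√2))² - 15*I*√2)*(1/140))*(-91) = -76 + ((-4 + (5*I*√2)² - 15*I*√2)*(1/140))*(-91) = -76 + ((-4 - 50 - 15*I*√2)*(1/140))*(-91) = -76 + ((-54 - 15*I*√2)*(1/140))*(-91) = -76 + (-27/70 - 3*I*√2/28)*(-91) = -76 + (351/10 + 39*I*√2/4) = -409/10 + 39*I*√2/4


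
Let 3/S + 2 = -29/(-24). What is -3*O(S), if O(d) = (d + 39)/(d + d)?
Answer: 223/16 ≈ 13.938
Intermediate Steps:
S = -72/19 (S = 3/(-2 - 29/(-24)) = 3/(-2 - 29*(-1/24)) = 3/(-2 + 29/24) = 3/(-19/24) = 3*(-24/19) = -72/19 ≈ -3.7895)
O(d) = (39 + d)/(2*d) (O(d) = (39 + d)/((2*d)) = (39 + d)*(1/(2*d)) = (39 + d)/(2*d))
-3*O(S) = -3*(39 - 72/19)/(2*(-72/19)) = -3*(-19)*669/(2*72*19) = -3*(-223/48) = 223/16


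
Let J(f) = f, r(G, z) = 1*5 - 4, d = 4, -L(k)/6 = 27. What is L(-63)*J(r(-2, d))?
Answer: -162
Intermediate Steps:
L(k) = -162 (L(k) = -6*27 = -162)
r(G, z) = 1 (r(G, z) = 5 - 4 = 1)
L(-63)*J(r(-2, d)) = -162*1 = -162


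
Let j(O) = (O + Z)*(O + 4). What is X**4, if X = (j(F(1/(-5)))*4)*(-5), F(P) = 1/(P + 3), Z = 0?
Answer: 5408531640625/5764801 ≈ 9.3820e+5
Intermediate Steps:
F(P) = 1/(3 + P)
j(O) = O*(4 + O) (j(O) = (O + 0)*(O + 4) = O*(4 + O))
X = -1525/49 (X = (((4 + 1/(3 + 1/(-5)))/(3 + 1/(-5)))*4)*(-5) = (((4 + 1/(3 - 1/5))/(3 - 1/5))*4)*(-5) = (((4 + 1/(14/5))/(14/5))*4)*(-5) = ((5*(4 + 5/14)/14)*4)*(-5) = (((5/14)*(61/14))*4)*(-5) = ((305/196)*4)*(-5) = (305/49)*(-5) = -1525/49 ≈ -31.122)
X**4 = (-1525/49)**4 = 5408531640625/5764801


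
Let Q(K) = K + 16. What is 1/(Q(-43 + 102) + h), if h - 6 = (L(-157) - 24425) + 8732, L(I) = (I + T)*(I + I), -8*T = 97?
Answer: 4/149973 ≈ 2.6671e-5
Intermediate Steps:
T = -97/8 (T = -⅛*97 = -97/8 ≈ -12.125)
L(I) = 2*I*(-97/8 + I) (L(I) = (I - 97/8)*(I + I) = (-97/8 + I)*(2*I) = 2*I*(-97/8 + I))
Q(K) = 16 + K
h = 149673/4 (h = 6 + (((¼)*(-157)*(-97 + 8*(-157)) - 24425) + 8732) = 6 + (((¼)*(-157)*(-97 - 1256) - 24425) + 8732) = 6 + (((¼)*(-157)*(-1353) - 24425) + 8732) = 6 + ((212421/4 - 24425) + 8732) = 6 + (114721/4 + 8732) = 6 + 149649/4 = 149673/4 ≈ 37418.)
1/(Q(-43 + 102) + h) = 1/((16 + (-43 + 102)) + 149673/4) = 1/((16 + 59) + 149673/4) = 1/(75 + 149673/4) = 1/(149973/4) = 4/149973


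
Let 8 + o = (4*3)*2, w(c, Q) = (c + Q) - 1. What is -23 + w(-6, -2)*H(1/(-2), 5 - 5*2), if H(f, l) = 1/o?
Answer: -377/16 ≈ -23.563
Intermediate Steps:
w(c, Q) = -1 + Q + c (w(c, Q) = (Q + c) - 1 = -1 + Q + c)
o = 16 (o = -8 + (4*3)*2 = -8 + 12*2 = -8 + 24 = 16)
H(f, l) = 1/16
-23 + w(-6, -2)*H(1/(-2), 5 - 5*2) = -23 + (-1 - 2 - 6)*(1/16) = -23 - 9*1/16 = -23 - 9/16 = -377/16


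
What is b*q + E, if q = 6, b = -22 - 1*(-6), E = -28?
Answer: -124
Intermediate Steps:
b = -16 (b = -22 + 6 = -16)
b*q + E = -16*6 - 28 = -96 - 28 = -124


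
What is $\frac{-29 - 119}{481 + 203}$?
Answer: $- \frac{37}{171} \approx -0.21637$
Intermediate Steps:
$\frac{-29 - 119}{481 + 203} = - \frac{148}{684} = \left(-148\right) \frac{1}{684} = - \frac{37}{171}$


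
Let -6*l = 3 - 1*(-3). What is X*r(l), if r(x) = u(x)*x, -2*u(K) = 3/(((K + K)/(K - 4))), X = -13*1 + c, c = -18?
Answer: -465/4 ≈ -116.25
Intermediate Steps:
l = -1 (l = -(3 - 1*(-3))/6 = -(3 + 3)/6 = -1/6*6 = -1)
X = -31 (X = -13*1 - 18 = -13 - 18 = -31)
u(K) = -3*(-4 + K)/(4*K) (u(K) = -3/(2*((K + K)/(K - 4))) = -3/(2*((2*K)/(-4 + K))) = -3/(2*(2*K/(-4 + K))) = -3*(-4 + K)/(2*K)/2 = -3*(-4 + K)/(4*K))
r(x) = x*(-3/4 + 3/x) (r(x) = (-3/4 + 3/x)*x = x*(-3/4 + 3/x))
X*r(l) = -31*(3 - 3/4*(-1)) = -31*(3 + 3/4) = -31*15/4 = -465/4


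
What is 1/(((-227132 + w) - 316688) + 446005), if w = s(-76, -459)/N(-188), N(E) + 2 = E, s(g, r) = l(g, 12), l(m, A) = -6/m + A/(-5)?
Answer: -36100/3531121059 ≈ -1.0223e-5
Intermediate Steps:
l(m, A) = -6/m - A/5 (l(m, A) = -6/m + A*(-⅕) = -6/m - A/5)
s(g, r) = -12/5 - 6/g (s(g, r) = -6/g - ⅕*12 = -6/g - 12/5 = -12/5 - 6/g)
N(E) = -2 + E
w = 441/36100 (w = (-12/5 - 6/(-76))/(-2 - 188) = (-12/5 - 6*(-1/76))/(-190) = (-12/5 + 3/38)*(-1/190) = -441/190*(-1/190) = 441/36100 ≈ 0.012216)
1/(((-227132 + w) - 316688) + 446005) = 1/(((-227132 + 441/36100) - 316688) + 446005) = 1/((-8199464759/36100 - 316688) + 446005) = 1/(-19631901559/36100 + 446005) = 1/(-3531121059/36100) = -36100/3531121059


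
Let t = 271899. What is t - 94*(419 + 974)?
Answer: 140957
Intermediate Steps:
t - 94*(419 + 974) = 271899 - 94*(419 + 974) = 271899 - 94*1393 = 271899 - 1*130942 = 271899 - 130942 = 140957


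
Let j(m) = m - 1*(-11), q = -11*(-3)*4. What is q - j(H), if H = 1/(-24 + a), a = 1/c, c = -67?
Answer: 194756/1609 ≈ 121.04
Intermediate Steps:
q = 132 (q = 33*4 = 132)
a = -1/67 (a = 1/(-67) = -1/67 ≈ -0.014925)
H = -67/1609 (H = 1/(-24 - 1/67) = 1/(-1609/67) = -67/1609 ≈ -0.041641)
j(m) = 11 + m (j(m) = m + 11 = 11 + m)
q - j(H) = 132 - (11 - 67/1609) = 132 - 1*17632/1609 = 132 - 17632/1609 = 194756/1609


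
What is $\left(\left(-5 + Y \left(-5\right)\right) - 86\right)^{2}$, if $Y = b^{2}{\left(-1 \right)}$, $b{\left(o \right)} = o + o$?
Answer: $12321$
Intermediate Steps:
$b{\left(o \right)} = 2 o$
$Y = 4$ ($Y = \left(2 \left(-1\right)\right)^{2} = \left(-2\right)^{2} = 4$)
$\left(\left(-5 + Y \left(-5\right)\right) - 86\right)^{2} = \left(\left(-5 + 4 \left(-5\right)\right) - 86\right)^{2} = \left(\left(-5 - 20\right) - 86\right)^{2} = \left(-25 - 86\right)^{2} = \left(-111\right)^{2} = 12321$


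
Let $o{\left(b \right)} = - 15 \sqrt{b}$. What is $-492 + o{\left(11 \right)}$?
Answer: $-492 - 15 \sqrt{11} \approx -541.75$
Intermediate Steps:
$-492 + o{\left(11 \right)} = -492 - 15 \sqrt{11}$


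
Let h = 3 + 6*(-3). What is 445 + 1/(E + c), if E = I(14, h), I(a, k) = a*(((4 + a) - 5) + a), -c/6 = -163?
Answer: 603421/1356 ≈ 445.00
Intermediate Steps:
c = 978 (c = -6*(-163) = 978)
h = -15 (h = 3 - 18 = -15)
I(a, k) = a*(-1 + 2*a) (I(a, k) = a*((-1 + a) + a) = a*(-1 + 2*a))
E = 378 (E = 14*(-1 + 2*14) = 14*(-1 + 28) = 14*27 = 378)
445 + 1/(E + c) = 445 + 1/(378 + 978) = 445 + 1/1356 = 603421/1356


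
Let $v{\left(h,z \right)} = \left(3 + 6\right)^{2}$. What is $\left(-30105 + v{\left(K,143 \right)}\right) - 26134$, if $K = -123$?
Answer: $-56158$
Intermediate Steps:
$v{\left(h,z \right)} = 81$ ($v{\left(h,z \right)} = 9^{2} = 81$)
$\left(-30105 + v{\left(K,143 \right)}\right) - 26134 = \left(-30105 + 81\right) - 26134 = -30024 - 26134 = -56158$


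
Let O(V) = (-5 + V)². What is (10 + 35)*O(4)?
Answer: 45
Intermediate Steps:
(10 + 35)*O(4) = (10 + 35)*(-5 + 4)² = 45*(-1)² = 45*1 = 45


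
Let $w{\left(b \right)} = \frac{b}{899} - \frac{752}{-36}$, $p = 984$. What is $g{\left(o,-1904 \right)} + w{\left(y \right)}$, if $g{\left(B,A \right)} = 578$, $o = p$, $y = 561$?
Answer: $\frac{4850659}{8091} \approx 599.51$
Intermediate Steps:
$o = 984$
$w{\left(b \right)} = \frac{188}{9} + \frac{b}{899}$ ($w{\left(b \right)} = b \frac{1}{899} - - \frac{188}{9} = \frac{b}{899} + \frac{188}{9} = \frac{188}{9} + \frac{b}{899}$)
$g{\left(o,-1904 \right)} + w{\left(y \right)} = 578 + \left(\frac{188}{9} + \frac{1}{899} \cdot 561\right) = 578 + \left(\frac{188}{9} + \frac{561}{899}\right) = 578 + \frac{174061}{8091} = \frac{4850659}{8091}$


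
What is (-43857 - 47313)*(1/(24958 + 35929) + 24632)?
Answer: -136733901894450/60887 ≈ -2.2457e+9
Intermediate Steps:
(-43857 - 47313)*(1/(24958 + 35929) + 24632) = -91170*(1/60887 + 24632) = -91170*1499768585/60887 = -136733901894450/60887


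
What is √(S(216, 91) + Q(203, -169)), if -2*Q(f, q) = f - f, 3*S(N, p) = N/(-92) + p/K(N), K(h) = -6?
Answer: I*√111182/138 ≈ 2.4162*I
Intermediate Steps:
S(N, p) = -p/18 - N/276 (S(N, p) = (N/(-92) + p/(-6))/3 = (N*(-1/92) + p*(-⅙))/3 = (-N/92 - p/6)/3 = (-p/6 - N/92)/3 = -p/18 - N/276)
Q(f, q) = 0 (Q(f, q) = -(f - f)/2 = -½*0 = 0)
√(S(216, 91) + Q(203, -169)) = √((-1/18*91 - 1/276*216) + 0) = √((-91/18 - 18/23) + 0) = √(-2417/414 + 0) = √(-2417/414) = I*√111182/138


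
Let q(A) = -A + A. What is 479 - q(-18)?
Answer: 479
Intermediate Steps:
q(A) = 0
479 - q(-18) = 479 - 1*0 = 479 + 0 = 479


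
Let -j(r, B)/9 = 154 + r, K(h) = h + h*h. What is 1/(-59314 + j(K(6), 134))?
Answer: -1/61078 ≈ -1.6373e-5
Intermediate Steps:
K(h) = h + h²
j(r, B) = -1386 - 9*r (j(r, B) = -9*(154 + r) = -1386 - 9*r)
1/(-59314 + j(K(6), 134)) = 1/(-59314 + (-1386 - 54*(1 + 6))) = 1/(-59314 + (-1386 - 54*7)) = 1/(-59314 + (-1386 - 9*42)) = 1/(-59314 + (-1386 - 378)) = 1/(-59314 - 1764) = 1/(-61078) = -1/61078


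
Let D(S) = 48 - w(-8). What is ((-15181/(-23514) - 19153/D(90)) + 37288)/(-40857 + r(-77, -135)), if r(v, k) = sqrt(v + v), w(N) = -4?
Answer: -307404713871823/340182208556164 - 22571753717*I*sqrt(154)/1020546625668492 ≈ -0.90365 - 0.00027447*I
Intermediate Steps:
r(v, k) = sqrt(2)*sqrt(v) (r(v, k) = sqrt(2*v) = sqrt(2)*sqrt(v))
D(S) = 52 (D(S) = 48 - 1*(-4) = 48 + 4 = 52)
((-15181/(-23514) - 19153/D(90)) + 37288)/(-40857 + r(-77, -135)) = ((-15181/(-23514) - 19153/52) + 37288)/(-40857 + sqrt(2)*sqrt(-77)) = ((-15181*(-1/23514) - 19153*1/52) + 37288)/(-40857 + sqrt(2)*(I*sqrt(77))) = ((15181/23514 - 19153/52) + 37288)/(-40857 + I*sqrt(154)) = (-224787115/611364 + 37288)/(-40857 + I*sqrt(154)) = 22571753717/(611364*(-40857 + I*sqrt(154)))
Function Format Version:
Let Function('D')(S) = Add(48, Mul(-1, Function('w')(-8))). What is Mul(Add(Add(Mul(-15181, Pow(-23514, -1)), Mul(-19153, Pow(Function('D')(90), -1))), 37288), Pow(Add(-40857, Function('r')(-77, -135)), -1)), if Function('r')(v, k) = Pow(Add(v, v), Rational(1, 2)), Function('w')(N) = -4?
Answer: Add(Rational(-307404713871823, 340182208556164), Mul(Rational(-22571753717, 1020546625668492), I, Pow(154, Rational(1, 2)))) ≈ Add(-0.90365, Mul(-0.00027447, I))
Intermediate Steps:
Function('r')(v, k) = Mul(Pow(2, Rational(1, 2)), Pow(v, Rational(1, 2))) (Function('r')(v, k) = Pow(Mul(2, v), Rational(1, 2)) = Mul(Pow(2, Rational(1, 2)), Pow(v, Rational(1, 2))))
Function('D')(S) = 52 (Function('D')(S) = Add(48, Mul(-1, -4)) = Add(48, 4) = 52)
Mul(Add(Add(Mul(-15181, Pow(-23514, -1)), Mul(-19153, Pow(Function('D')(90), -1))), 37288), Pow(Add(-40857, Function('r')(-77, -135)), -1)) = Mul(Add(Add(Mul(-15181, Pow(-23514, -1)), Mul(-19153, Pow(52, -1))), 37288), Pow(Add(-40857, Mul(Pow(2, Rational(1, 2)), Pow(-77, Rational(1, 2)))), -1)) = Mul(Add(Add(Mul(-15181, Rational(-1, 23514)), Mul(-19153, Rational(1, 52))), 37288), Pow(Add(-40857, Mul(Pow(2, Rational(1, 2)), Mul(I, Pow(77, Rational(1, 2))))), -1)) = Mul(Add(Add(Rational(15181, 23514), Rational(-19153, 52)), 37288), Pow(Add(-40857, Mul(I, Pow(154, Rational(1, 2)))), -1)) = Mul(Add(Rational(-224787115, 611364), 37288), Pow(Add(-40857, Mul(I, Pow(154, Rational(1, 2)))), -1)) = Mul(Rational(22571753717, 611364), Pow(Add(-40857, Mul(I, Pow(154, Rational(1, 2)))), -1))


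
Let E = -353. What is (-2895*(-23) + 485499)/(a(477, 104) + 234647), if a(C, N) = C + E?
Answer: 184028/78257 ≈ 2.3516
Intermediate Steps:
a(C, N) = -353 + C (a(C, N) = C - 353 = -353 + C)
(-2895*(-23) + 485499)/(a(477, 104) + 234647) = (-2895*(-23) + 485499)/((-353 + 477) + 234647) = (66585 + 485499)/(124 + 234647) = 552084/234771 = 552084*(1/234771) = 184028/78257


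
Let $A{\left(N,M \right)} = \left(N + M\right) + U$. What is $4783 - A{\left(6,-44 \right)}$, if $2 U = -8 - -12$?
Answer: $4819$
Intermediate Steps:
$U = 2$ ($U = \frac{-8 - -12}{2} = \frac{-8 + 12}{2} = \frac{1}{2} \cdot 4 = 2$)
$A{\left(N,M \right)} = 2 + M + N$ ($A{\left(N,M \right)} = \left(N + M\right) + 2 = \left(M + N\right) + 2 = 2 + M + N$)
$4783 - A{\left(6,-44 \right)} = 4783 - \left(2 - 44 + 6\right) = 4783 - -36 = 4783 + 36 = 4819$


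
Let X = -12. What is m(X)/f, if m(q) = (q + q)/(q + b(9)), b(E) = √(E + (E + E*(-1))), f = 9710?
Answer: 4/14565 ≈ 0.00027463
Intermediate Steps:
b(E) = √E (b(E) = √(E + (E - E)) = √(E + 0) = √E)
m(q) = 2*q/(3 + q) (m(q) = (q + q)/(q + √9) = (2*q)/(q + 3) = (2*q)/(3 + q) = 2*q/(3 + q))
m(X)/f = (2*(-12)/(3 - 12))/9710 = (2*(-12)/(-9))*(1/9710) = (2*(-12)*(-⅑))*(1/9710) = (8/3)*(1/9710) = 4/14565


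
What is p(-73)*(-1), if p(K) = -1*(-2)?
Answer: -2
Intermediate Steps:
p(K) = 2
p(-73)*(-1) = 2*(-1) = -2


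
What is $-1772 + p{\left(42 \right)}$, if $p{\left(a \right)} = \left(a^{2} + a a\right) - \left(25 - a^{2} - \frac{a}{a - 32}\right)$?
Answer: $\frac{17496}{5} \approx 3499.2$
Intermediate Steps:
$p{\left(a \right)} = -25 + 3 a^{2} + \frac{a}{-32 + a}$ ($p{\left(a \right)} = \left(a^{2} + a^{2}\right) - \left(25 - a^{2} - \frac{a}{a - 32}\right) = 2 a^{2} - \left(25 - a^{2} - \frac{a}{a - 32}\right) = 2 a^{2} - \left(25 - a^{2} - \frac{a}{-32 + a}\right) = 2 a^{2} + \left(-25 + a^{2} + \frac{a}{-32 + a}\right) = -25 + 3 a^{2} + \frac{a}{-32 + a}$)
$-1772 + p{\left(42 \right)} = -1772 + \frac{800 - 96 \cdot 42^{2} - 1008 + 3 \cdot 42^{3}}{-32 + 42} = -1772 + \frac{800 - 169344 - 1008 + 3 \cdot 74088}{10} = -1772 + \frac{800 - 169344 - 1008 + 222264}{10} = -1772 + \frac{1}{10} \cdot 52712 = -1772 + \frac{26356}{5} = \frac{17496}{5}$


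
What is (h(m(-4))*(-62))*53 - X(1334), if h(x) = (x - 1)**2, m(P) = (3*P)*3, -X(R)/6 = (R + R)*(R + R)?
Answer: 38210810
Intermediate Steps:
X(R) = -24*R**2 (X(R) = -6*(R + R)*(R + R) = -6*2*R*2*R = -24*R**2)
m(P) = 9*P
h(x) = (-1 + x)**2
(h(m(-4))*(-62))*53 - X(1334) = ((-1 + 9*(-4))**2*(-62))*53 - (-24)*1334**2 = ((-1 - 36)**2*(-62))*53 - (-24)*1779556 = ((-37)**2*(-62))*53 - 1*(-42709344) = (1369*(-62))*53 + 42709344 = -84878*53 + 42709344 = -4498534 + 42709344 = 38210810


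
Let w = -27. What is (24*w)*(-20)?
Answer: 12960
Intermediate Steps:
(24*w)*(-20) = (24*(-27))*(-20) = -648*(-20) = 12960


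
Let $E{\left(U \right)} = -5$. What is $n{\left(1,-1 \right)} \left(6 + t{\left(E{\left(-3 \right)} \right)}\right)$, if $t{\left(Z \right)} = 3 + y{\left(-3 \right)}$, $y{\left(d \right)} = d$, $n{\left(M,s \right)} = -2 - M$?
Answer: $-18$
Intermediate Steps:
$t{\left(Z \right)} = 0$ ($t{\left(Z \right)} = 3 - 3 = 0$)
$n{\left(1,-1 \right)} \left(6 + t{\left(E{\left(-3 \right)} \right)}\right) = \left(-2 - 1\right) \left(6 + 0\right) = \left(-2 - 1\right) 6 = \left(-3\right) 6 = -18$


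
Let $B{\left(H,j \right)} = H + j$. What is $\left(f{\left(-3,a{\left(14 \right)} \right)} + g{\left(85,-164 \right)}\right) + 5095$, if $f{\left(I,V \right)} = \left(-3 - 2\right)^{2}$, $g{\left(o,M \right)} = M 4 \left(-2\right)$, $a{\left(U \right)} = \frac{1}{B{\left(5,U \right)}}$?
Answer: $6432$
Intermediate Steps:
$a{\left(U \right)} = \frac{1}{5 + U}$
$g{\left(o,M \right)} = - 8 M$ ($g{\left(o,M \right)} = 4 M \left(-2\right) = - 8 M$)
$f{\left(I,V \right)} = 25$ ($f{\left(I,V \right)} = \left(-5\right)^{2} = 25$)
$\left(f{\left(-3,a{\left(14 \right)} \right)} + g{\left(85,-164 \right)}\right) + 5095 = \left(25 - -1312\right) + 5095 = \left(25 + 1312\right) + 5095 = 1337 + 5095 = 6432$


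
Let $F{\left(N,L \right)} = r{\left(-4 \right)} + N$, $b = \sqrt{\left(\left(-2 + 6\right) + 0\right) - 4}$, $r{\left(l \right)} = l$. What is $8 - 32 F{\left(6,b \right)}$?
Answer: $-56$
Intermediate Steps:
$b = 0$ ($b = \sqrt{\left(4 + 0\right) - 4} = \sqrt{4 - 4} = \sqrt{0} = 0$)
$F{\left(N,L \right)} = -4 + N$
$8 - 32 F{\left(6,b \right)} = 8 - 32 \left(-4 + 6\right) = 8 - 64 = -56$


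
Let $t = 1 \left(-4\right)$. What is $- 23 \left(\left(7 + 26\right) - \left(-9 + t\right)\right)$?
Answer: $-1058$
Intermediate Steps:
$t = -4$
$- 23 \left(\left(7 + 26\right) - \left(-9 + t\right)\right) = - 23 \left(\left(7 + 26\right) + \left(11 - \left(2 - 4\right)\right)\right) = - 23 \left(33 + \left(11 - -2\right)\right) = - 23 \left(33 + \left(11 + 2\right)\right) = - 23 \left(33 + 13\right) = \left(-23\right) 46 = -1058$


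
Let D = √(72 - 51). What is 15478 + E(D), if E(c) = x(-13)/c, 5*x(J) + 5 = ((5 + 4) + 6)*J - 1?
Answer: 15478 - 67*√21/35 ≈ 15469.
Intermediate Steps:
x(J) = -6/5 + 3*J (x(J) = -1 + (((5 + 4) + 6)*J - 1)/5 = -1 + ((9 + 6)*J - 1)/5 = -1 + (15*J - 1)/5 = -1 + (-1 + 15*J)/5 = -1 + (-⅕ + 3*J) = -6/5 + 3*J)
D = √21 ≈ 4.5826
E(c) = -201/(5*c) (E(c) = (-6/5 + 3*(-13))/c = (-6/5 - 39)/c = -201/(5*c))
15478 + E(D) = 15478 - 201*√21/21/5 = 15478 - 67*√21/35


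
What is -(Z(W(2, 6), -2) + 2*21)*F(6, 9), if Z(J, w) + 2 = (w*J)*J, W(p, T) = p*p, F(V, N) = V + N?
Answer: -120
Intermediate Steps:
F(V, N) = N + V
W(p, T) = p²
Z(J, w) = -2 + w*J² (Z(J, w) = -2 + (w*J)*J = -2 + (J*w)*J = -2 + w*J²)
-(Z(W(2, 6), -2) + 2*21)*F(6, 9) = -((-2 - 2*(2²)²) + 2*21)*(9 + 6) = -((-2 - 2*4²) + 42)*15 = -((-2 - 2*16) + 42)*15 = -((-2 - 32) + 42)*15 = -(-34 + 42)*15 = -8*15 = -1*120 = -120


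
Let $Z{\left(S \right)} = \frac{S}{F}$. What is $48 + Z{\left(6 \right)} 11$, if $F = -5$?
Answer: $\frac{174}{5} \approx 34.8$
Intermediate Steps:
$Z{\left(S \right)} = - \frac{S}{5}$ ($Z{\left(S \right)} = \frac{S}{-5} = S \left(- \frac{1}{5}\right) = - \frac{S}{5}$)
$48 + Z{\left(6 \right)} 11 = 48 + \left(- \frac{1}{5}\right) 6 \cdot 11 = 48 - \frac{66}{5} = \frac{174}{5}$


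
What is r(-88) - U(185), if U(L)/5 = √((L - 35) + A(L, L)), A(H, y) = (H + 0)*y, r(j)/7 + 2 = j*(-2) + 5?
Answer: 1253 - 125*√55 ≈ 325.98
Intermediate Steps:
r(j) = 21 - 14*j (r(j) = -14 + 7*(j*(-2) + 5) = -14 + 7*(-2*j + 5) = -14 + 7*(5 - 2*j) = -14 + (35 - 14*j) = 21 - 14*j)
A(H, y) = H*y
U(L) = 5*√(-35 + L + L²) (U(L) = 5*√((L - 35) + L*L) = 5*√((-35 + L) + L²) = 5*√(-35 + L + L²))
r(-88) - U(185) = (21 - 14*(-88)) - 5*√(-35 + 185 + 185²) = (21 + 1232) - 5*√(-35 + 185 + 34225) = 1253 - 5*√34375 = 1253 - 5*25*√55 = 1253 - 125*√55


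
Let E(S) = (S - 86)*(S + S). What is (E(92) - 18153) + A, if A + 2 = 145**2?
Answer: 3974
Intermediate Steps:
E(S) = 2*S*(-86 + S) (E(S) = (-86 + S)*(2*S) = 2*S*(-86 + S))
A = 21023 (A = -2 + 145**2 = -2 + 21025 = 21023)
(E(92) - 18153) + A = (2*92*(-86 + 92) - 18153) + 21023 = (2*92*6 - 18153) + 21023 = (1104 - 18153) + 21023 = -17049 + 21023 = 3974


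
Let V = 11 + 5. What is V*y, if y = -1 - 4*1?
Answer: -80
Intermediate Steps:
V = 16
y = -5 (y = -1 - 4 = -5)
V*y = 16*(-5) = -80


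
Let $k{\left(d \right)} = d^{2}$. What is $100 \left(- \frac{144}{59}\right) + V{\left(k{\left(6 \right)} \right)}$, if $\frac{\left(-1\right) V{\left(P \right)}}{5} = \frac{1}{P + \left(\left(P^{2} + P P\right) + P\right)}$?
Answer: $- \frac{38361895}{157176} \approx -244.07$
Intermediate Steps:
$V{\left(P \right)} = - \frac{5}{2 P + 2 P^{2}}$ ($V{\left(P \right)} = - \frac{5}{P + \left(\left(P^{2} + P P\right) + P\right)} = - \frac{5}{P + \left(\left(P^{2} + P^{2}\right) + P\right)} = - \frac{5}{P + \left(2 P^{2} + P\right)} = - \frac{5}{P + \left(P + 2 P^{2}\right)} = - \frac{5}{2 P + 2 P^{2}}$)
$100 \left(- \frac{144}{59}\right) + V{\left(k{\left(6 \right)} \right)} = 100 \left(- \frac{144}{59}\right) - \frac{5}{2 \cdot 6^{2} \left(1 + 6^{2}\right)} = 100 \left(\left(-144\right) \frac{1}{59}\right) - \frac{5}{2 \cdot 36 \left(1 + 36\right)} = 100 \left(- \frac{144}{59}\right) - \frac{5}{72 \cdot 37} = - \frac{14400}{59} - \frac{5}{72} \cdot \frac{1}{37} = - \frac{14400}{59} - \frac{5}{2664} = - \frac{38361895}{157176}$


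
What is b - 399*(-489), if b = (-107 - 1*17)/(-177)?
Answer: 34534771/177 ≈ 1.9511e+5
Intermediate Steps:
b = 124/177 (b = (-107 - 17)*(-1/177) = -124*(-1/177) = 124/177 ≈ 0.70057)
b - 399*(-489) = 124/177 - 399*(-489) = 124/177 + 195111 = 34534771/177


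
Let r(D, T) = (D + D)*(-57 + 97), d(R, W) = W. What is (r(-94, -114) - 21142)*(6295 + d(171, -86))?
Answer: -177962358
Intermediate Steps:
r(D, T) = 80*D (r(D, T) = (2*D)*40 = 80*D)
(r(-94, -114) - 21142)*(6295 + d(171, -86)) = (80*(-94) - 21142)*(6295 - 86) = (-7520 - 21142)*6209 = -28662*6209 = -177962358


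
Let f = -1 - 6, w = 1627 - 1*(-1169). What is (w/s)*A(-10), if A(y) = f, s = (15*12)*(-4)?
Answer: 1631/60 ≈ 27.183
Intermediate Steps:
w = 2796 (w = 1627 + 1169 = 2796)
f = -7
s = -720 (s = 180*(-4) = -720)
A(y) = -7
(w/s)*A(-10) = (2796/(-720))*(-7) = (2796*(-1/720))*(-7) = -233/60*(-7) = 1631/60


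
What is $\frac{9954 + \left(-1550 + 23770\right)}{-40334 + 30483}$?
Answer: $- \frac{32174}{9851} \approx -3.2661$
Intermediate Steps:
$\frac{9954 + \left(-1550 + 23770\right)}{-40334 + 30483} = \frac{9954 + 22220}{-9851} = 32174 \left(- \frac{1}{9851}\right) = - \frac{32174}{9851}$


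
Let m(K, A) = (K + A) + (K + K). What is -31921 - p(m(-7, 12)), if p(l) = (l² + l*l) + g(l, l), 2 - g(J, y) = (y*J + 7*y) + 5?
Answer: -32062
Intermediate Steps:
g(J, y) = -3 - 7*y - J*y (g(J, y) = 2 - ((y*J + 7*y) + 5) = 2 - ((J*y + 7*y) + 5) = 2 - ((7*y + J*y) + 5) = 2 - (5 + 7*y + J*y) = 2 + (-5 - 7*y - J*y) = -3 - 7*y - J*y)
m(K, A) = A + 3*K (m(K, A) = (A + K) + 2*K = A + 3*K)
p(l) = -3 + l² - 7*l (p(l) = (l² + l*l) + (-3 - 7*l - l*l) = (l² + l²) + (-3 - 7*l - l²) = 2*l² + (-3 - l² - 7*l) = -3 + l² - 7*l)
-31921 - p(m(-7, 12)) = -31921 - (-3 + (12 + 3*(-7))² - 7*(12 + 3*(-7))) = -31921 - (-3 + (12 - 21)² - 7*(12 - 21)) = -31921 - (-3 + (-9)² - 7*(-9)) = -31921 - (-3 + 81 + 63) = -31921 - 1*141 = -31921 - 141 = -32062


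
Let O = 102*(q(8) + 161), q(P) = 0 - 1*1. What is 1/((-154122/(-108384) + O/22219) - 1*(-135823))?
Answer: 23609648/3206784134653 ≈ 7.3624e-6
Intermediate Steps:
q(P) = -1 (q(P) = 0 - 1 = -1)
O = 16320 (O = 102*(-1 + 161) = 102*160 = 16320)
1/((-154122/(-108384) + O/22219) - 1*(-135823)) = 1/((-154122/(-108384) + 16320/22219) - 1*(-135823)) = 1/((-154122*(-1/108384) + 16320*(1/22219)) + 135823) = 1/((25687/18064 + 960/1307) + 135823) = 1/(50914349/23609648 + 135823) = 1/(3206784134653/23609648) = 23609648/3206784134653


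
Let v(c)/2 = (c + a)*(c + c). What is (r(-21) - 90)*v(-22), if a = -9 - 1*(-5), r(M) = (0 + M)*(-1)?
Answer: -157872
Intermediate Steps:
r(M) = -M (r(M) = M*(-1) = -M)
a = -4 (a = -9 + 5 = -4)
v(c) = 4*c*(-4 + c) (v(c) = 2*((c - 4)*(c + c)) = 2*((-4 + c)*(2*c)) = 2*(2*c*(-4 + c)) = 4*c*(-4 + c))
(r(-21) - 90)*v(-22) = (-1*(-21) - 90)*(4*(-22)*(-4 - 22)) = (21 - 90)*(4*(-22)*(-26)) = -69*2288 = -157872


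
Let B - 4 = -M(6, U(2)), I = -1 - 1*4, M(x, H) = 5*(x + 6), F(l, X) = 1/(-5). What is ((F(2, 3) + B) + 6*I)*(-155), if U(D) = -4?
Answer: 13361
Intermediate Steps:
F(l, X) = -1/5
M(x, H) = 30 + 5*x (M(x, H) = 5*(6 + x) = 30 + 5*x)
I = -5 (I = -1 - 4 = -5)
B = -56 (B = 4 - (30 + 5*6) = 4 - (30 + 30) = 4 - 1*60 = 4 - 60 = -56)
((F(2, 3) + B) + 6*I)*(-155) = ((-1/5 - 56) + 6*(-5))*(-155) = (-281/5 - 30)*(-155) = -431/5*(-155) = 13361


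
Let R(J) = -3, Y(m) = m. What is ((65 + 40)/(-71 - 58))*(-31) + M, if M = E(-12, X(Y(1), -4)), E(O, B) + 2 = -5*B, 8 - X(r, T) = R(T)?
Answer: -1366/43 ≈ -31.767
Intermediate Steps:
X(r, T) = 11 (X(r, T) = 8 - 1*(-3) = 8 + 3 = 11)
E(O, B) = -2 - 5*B
M = -57 (M = -2 - 5*11 = -2 - 55 = -57)
((65 + 40)/(-71 - 58))*(-31) + M = ((65 + 40)/(-71 - 58))*(-31) - 57 = (105/(-129))*(-31) - 57 = (105*(-1/129))*(-31) - 57 = -35/43*(-31) - 57 = 1085/43 - 57 = -1366/43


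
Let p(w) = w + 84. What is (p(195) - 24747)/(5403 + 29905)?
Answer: -6117/8827 ≈ -0.69299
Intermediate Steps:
p(w) = 84 + w
(p(195) - 24747)/(5403 + 29905) = ((84 + 195) - 24747)/(5403 + 29905) = (279 - 24747)/35308 = -24468*1/35308 = -6117/8827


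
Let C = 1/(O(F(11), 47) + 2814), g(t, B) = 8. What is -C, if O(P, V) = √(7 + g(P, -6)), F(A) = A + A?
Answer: -938/2639527 + √15/7918581 ≈ -0.00035488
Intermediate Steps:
F(A) = 2*A
O(P, V) = √15 (O(P, V) = √(7 + 8) = √15)
C = 1/(2814 + √15) (C = 1/(√15 + 2814) = 1/(2814 + √15) ≈ 0.00035488)
-C = -(938/2639527 - √15/7918581) = -938/2639527 + √15/7918581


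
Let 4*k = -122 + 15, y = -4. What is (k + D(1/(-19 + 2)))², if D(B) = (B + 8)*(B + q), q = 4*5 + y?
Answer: 13321083889/1336336 ≈ 9968.4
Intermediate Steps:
q = 16 (q = 4*5 - 4 = 20 - 4 = 16)
D(B) = (8 + B)*(16 + B) (D(B) = (B + 8)*(B + 16) = (8 + B)*(16 + B))
k = -107/4 (k = (-122 + 15)/4 = (¼)*(-107) = -107/4 ≈ -26.750)
(k + D(1/(-19 + 2)))² = (-107/4 + (128 + (1/(-19 + 2))² + 24/(-19 + 2)))² = (-107/4 + (128 + (1/(-17))² + 24/(-17)))² = (-107/4 + (128 + (-1/17)² + 24*(-1/17)))² = (-107/4 + (128 + 1/289 - 24/17))² = (-107/4 + 36585/289)² = (115417/1156)² = 13321083889/1336336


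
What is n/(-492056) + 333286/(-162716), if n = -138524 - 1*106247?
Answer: -31041804495/20016346024 ≈ -1.5508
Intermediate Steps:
n = -244771 (n = -138524 - 106247 = -244771)
n/(-492056) + 333286/(-162716) = -244771/(-492056) + 333286/(-162716) = -244771*(-1/492056) + 333286*(-1/162716) = 244771/492056 - 166643/81358 = -31041804495/20016346024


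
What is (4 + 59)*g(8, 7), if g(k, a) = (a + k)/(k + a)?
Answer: 63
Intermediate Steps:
g(k, a) = 1 (g(k, a) = (a + k)/(a + k) = 1)
(4 + 59)*g(8, 7) = (4 + 59)*1 = 63*1 = 63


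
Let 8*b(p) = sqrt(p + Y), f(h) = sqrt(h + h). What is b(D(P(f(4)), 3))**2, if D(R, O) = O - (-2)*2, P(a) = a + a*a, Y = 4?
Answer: 11/64 ≈ 0.17188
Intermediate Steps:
f(h) = sqrt(2)*sqrt(h) (f(h) = sqrt(2*h) = sqrt(2)*sqrt(h))
P(a) = a + a**2
D(R, O) = 4 + O (D(R, O) = O - 1*(-4) = O + 4 = 4 + O)
b(p) = sqrt(4 + p)/8 (b(p) = sqrt(p + 4)/8 = sqrt(4 + p)/8)
b(D(P(f(4)), 3))**2 = (sqrt(4 + (4 + 3))/8)**2 = (sqrt(4 + 7)/8)**2 = (sqrt(11)/8)**2 = 11/64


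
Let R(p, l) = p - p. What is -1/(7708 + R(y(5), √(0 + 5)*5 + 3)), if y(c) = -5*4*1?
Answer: -1/7708 ≈ -0.00012974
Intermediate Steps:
y(c) = -20 (y(c) = -20*1 = -20)
R(p, l) = 0
-1/(7708 + R(y(5), √(0 + 5)*5 + 3)) = -1/(7708 + 0) = -1/7708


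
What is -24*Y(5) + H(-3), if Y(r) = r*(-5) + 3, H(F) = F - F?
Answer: 528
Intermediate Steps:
H(F) = 0
Y(r) = 3 - 5*r (Y(r) = -5*r + 3 = 3 - 5*r)
-24*Y(5) + H(-3) = -24*(3 - 5*5) + 0 = -24*(3 - 25) + 0 = -24*(-22) + 0 = 528 + 0 = 528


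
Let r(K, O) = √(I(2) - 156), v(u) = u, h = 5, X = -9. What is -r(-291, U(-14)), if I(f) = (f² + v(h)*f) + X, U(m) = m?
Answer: -I*√151 ≈ -12.288*I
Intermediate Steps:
I(f) = -9 + f² + 5*f (I(f) = (f² + 5*f) - 9 = -9 + f² + 5*f)
r(K, O) = I*√151 (r(K, O) = √((-9 + 2² + 5*2) - 156) = √((-9 + 4 + 10) - 156) = √(5 - 156) = √(-151) = I*√151)
-r(-291, U(-14)) = -I*√151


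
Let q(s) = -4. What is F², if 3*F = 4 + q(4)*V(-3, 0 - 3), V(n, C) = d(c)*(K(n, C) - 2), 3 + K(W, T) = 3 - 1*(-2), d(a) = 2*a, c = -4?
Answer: 16/9 ≈ 1.7778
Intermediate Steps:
K(W, T) = 2 (K(W, T) = -3 + (3 - 1*(-2)) = -3 + (3 + 2) = -3 + 5 = 2)
V(n, C) = 0 (V(n, C) = (2*(-4))*(2 - 2) = -8*0 = 0)
F = 4/3 (F = (4 - 4*0)/3 = (4 + 0)/3 = (⅓)*4 = 4/3 ≈ 1.3333)
F² = (4/3)² = 16/9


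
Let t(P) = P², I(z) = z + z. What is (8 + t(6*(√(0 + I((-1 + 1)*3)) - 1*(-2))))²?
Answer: 23104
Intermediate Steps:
I(z) = 2*z
(8 + t(6*(√(0 + I((-1 + 1)*3)) - 1*(-2))))² = (8 + (6*(√(0 + 2*((-1 + 1)*3)) - 1*(-2)))²)² = (8 + (6*(√(0 + 2*(0*3)) + 2))²)² = (8 + (6*(√(0 + 2*0) + 2))²)² = (8 + (6*(√(0 + 0) + 2))²)² = (8 + (6*(√0 + 2))²)² = (8 + (6*(0 + 2))²)² = (8 + (6*2)²)² = (8 + 12²)² = (8 + 144)² = 152² = 23104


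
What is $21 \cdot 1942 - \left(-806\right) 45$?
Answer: $77052$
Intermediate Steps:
$21 \cdot 1942 - \left(-806\right) 45 = 40782 - -36270 = 40782 + 36270 = 77052$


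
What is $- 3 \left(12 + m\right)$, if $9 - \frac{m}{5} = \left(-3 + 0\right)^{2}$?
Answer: $-36$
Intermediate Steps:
$m = 0$ ($m = 45 - 5 \left(-3 + 0\right)^{2} = 45 - 5 \left(-3\right)^{2} = 45 - 45 = 0$)
$- 3 \left(12 + m\right) = - 3 \left(12 + 0\right) = \left(-3\right) 12 = -36$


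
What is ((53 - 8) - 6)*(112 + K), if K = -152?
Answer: -1560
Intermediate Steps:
((53 - 8) - 6)*(112 + K) = ((53 - 8) - 6)*(112 - 152) = (45 - 6)*(-40) = 39*(-40) = -1560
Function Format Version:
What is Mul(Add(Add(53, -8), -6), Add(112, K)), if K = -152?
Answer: -1560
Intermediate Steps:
Mul(Add(Add(53, -8), -6), Add(112, K)) = Mul(Add(Add(53, -8), -6), Add(112, -152)) = Mul(Add(45, -6), -40) = Mul(39, -40) = -1560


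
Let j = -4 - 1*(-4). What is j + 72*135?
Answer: 9720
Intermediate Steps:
j = 0 (j = -4 + 4 = 0)
j + 72*135 = 0 + 72*135 = 0 + 9720 = 9720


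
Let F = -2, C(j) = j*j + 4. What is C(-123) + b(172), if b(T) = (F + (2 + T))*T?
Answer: 44717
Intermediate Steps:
C(j) = 4 + j**2 (C(j) = j**2 + 4 = 4 + j**2)
b(T) = T**2 (b(T) = (-2 + (2 + T))*T = T*T = T**2)
C(-123) + b(172) = (4 + (-123)**2) + 172**2 = (4 + 15129) + 29584 = 15133 + 29584 = 44717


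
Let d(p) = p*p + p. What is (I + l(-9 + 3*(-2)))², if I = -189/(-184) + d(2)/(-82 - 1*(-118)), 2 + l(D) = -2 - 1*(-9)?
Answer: 11689561/304704 ≈ 38.364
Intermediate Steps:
l(D) = 5 (l(D) = -2 + (-2 - 1*(-9)) = -2 + (-2 + 9) = -2 + 7 = 5)
d(p) = p + p² (d(p) = p² + p = p + p²)
I = 659/552 (I = -189/(-184) + (2*(1 + 2))/(-82 - 1*(-118)) = -189*(-1/184) + (2*3)/(-82 + 118) = 189/184 + 6/36 = 189/184 + 6*(1/36) = 189/184 + ⅙ = 659/552 ≈ 1.1938)
(I + l(-9 + 3*(-2)))² = (659/552 + 5)² = (3419/552)² = 11689561/304704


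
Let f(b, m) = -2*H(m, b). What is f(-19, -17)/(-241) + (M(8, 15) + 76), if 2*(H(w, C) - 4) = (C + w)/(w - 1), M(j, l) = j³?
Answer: 141718/241 ≈ 588.04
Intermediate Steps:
H(w, C) = 4 + (C + w)/(2*(-1 + w)) (H(w, C) = 4 + ((C + w)/(w - 1))/2 = 4 + ((C + w)/(-1 + w))/2 = 4 + (C + w)/(2*(-1 + w)))
f(b, m) = -(-8 + b + 9*m)/(-1 + m)
f(-19, -17)/(-241) + (M(8, 15) + 76) = ((8 - 1*(-19) - 9*(-17))/(-1 - 17))/(-241) + (8³ + 76) = -(8 + 19 + 153)/(241*(-18)) + (512 + 76) = -(-1)*180/4338 + 588 = -1/241*(-10) + 588 = 10/241 + 588 = 141718/241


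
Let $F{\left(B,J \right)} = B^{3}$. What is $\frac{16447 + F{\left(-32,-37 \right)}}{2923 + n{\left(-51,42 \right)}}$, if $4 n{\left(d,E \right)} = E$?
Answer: $- \frac{32642}{5867} \approx -5.5637$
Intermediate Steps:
$n{\left(d,E \right)} = \frac{E}{4}$
$\frac{16447 + F{\left(-32,-37 \right)}}{2923 + n{\left(-51,42 \right)}} = \frac{16447 + \left(-32\right)^{3}}{2923 + \frac{1}{4} \cdot 42} = \frac{16447 - 32768}{2923 + \frac{21}{2}} = - \frac{16321}{\frac{5867}{2}} = \left(-16321\right) \frac{2}{5867} = - \frac{32642}{5867}$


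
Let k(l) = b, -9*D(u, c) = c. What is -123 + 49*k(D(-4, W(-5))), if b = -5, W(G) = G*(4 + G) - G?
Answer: -368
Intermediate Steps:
W(G) = -G + G*(4 + G)
D(u, c) = -c/9
k(l) = -5
-123 + 49*k(D(-4, W(-5))) = -123 + 49*(-5) = -123 - 245 = -368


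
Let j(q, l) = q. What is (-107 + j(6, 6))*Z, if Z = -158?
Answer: 15958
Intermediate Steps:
(-107 + j(6, 6))*Z = (-107 + 6)*(-158) = -101*(-158) = 15958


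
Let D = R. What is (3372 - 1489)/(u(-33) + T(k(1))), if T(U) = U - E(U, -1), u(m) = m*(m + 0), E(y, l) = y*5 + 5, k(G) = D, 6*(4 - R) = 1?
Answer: 807/458 ≈ 1.7620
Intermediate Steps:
R = 23/6 (R = 4 - ⅙*1 = 4 - ⅙ = 23/6 ≈ 3.8333)
D = 23/6 ≈ 3.8333
k(G) = 23/6
E(y, l) = 5 + 5*y (E(y, l) = 5*y + 5 = 5 + 5*y)
u(m) = m² (u(m) = m*m = m²)
T(U) = -5 - 4*U (T(U) = U - (5 + 5*U) = U + (-5 - 5*U) = -5 - 4*U)
(3372 - 1489)/(u(-33) + T(k(1))) = (3372 - 1489)/((-33)² + (-5 - 4*23/6)) = 1883/(1089 + (-5 - 46/3)) = 1883/(1089 - 61/3) = 1883/(3206/3) = 1883*(3/3206) = 807/458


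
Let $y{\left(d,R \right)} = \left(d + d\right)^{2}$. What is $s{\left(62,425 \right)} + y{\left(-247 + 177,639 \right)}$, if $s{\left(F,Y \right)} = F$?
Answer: $19662$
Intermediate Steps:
$y{\left(d,R \right)} = 4 d^{2}$ ($y{\left(d,R \right)} = \left(2 d\right)^{2} = 4 d^{2}$)
$s{\left(62,425 \right)} + y{\left(-247 + 177,639 \right)} = 62 + 4 \left(-247 + 177\right)^{2} = 62 + 4 \left(-70\right)^{2} = 62 + 4 \cdot 4900 = 62 + 19600 = 19662$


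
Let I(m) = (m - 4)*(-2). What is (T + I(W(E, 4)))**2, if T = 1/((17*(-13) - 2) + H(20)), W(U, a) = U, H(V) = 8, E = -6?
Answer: 18481401/46225 ≈ 399.81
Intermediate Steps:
I(m) = 8 - 2*m (I(m) = (-4 + m)*(-2) = 8 - 2*m)
T = -1/215 (T = 1/((17*(-13) - 2) + 8) = 1/((-221 - 2) + 8) = 1/(-223 + 8) = 1/(-215) = -1/215 ≈ -0.0046512)
(T + I(W(E, 4)))**2 = (-1/215 + (8 - 2*(-6)))**2 = (-1/215 + (8 + 12))**2 = (-1/215 + 20)**2 = (4299/215)**2 = 18481401/46225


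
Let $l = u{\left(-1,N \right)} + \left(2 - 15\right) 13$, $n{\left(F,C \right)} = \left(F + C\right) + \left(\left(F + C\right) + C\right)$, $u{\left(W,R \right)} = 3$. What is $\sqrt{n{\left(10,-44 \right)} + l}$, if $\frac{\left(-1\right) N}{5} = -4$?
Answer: $i \sqrt{278} \approx 16.673 i$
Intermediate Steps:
$N = 20$ ($N = \left(-5\right) \left(-4\right) = 20$)
$n{\left(F,C \right)} = 2 F + 3 C$ ($n{\left(F,C \right)} = \left(C + F\right) + \left(\left(C + F\right) + C\right) = \left(C + F\right) + \left(F + 2 C\right) = 2 F + 3 C$)
$l = -166$ ($l = 3 + \left(2 - 15\right) 13 = 3 - 169 = -166$)
$\sqrt{n{\left(10,-44 \right)} + l} = \sqrt{\left(2 \cdot 10 + 3 \left(-44\right)\right) - 166} = \sqrt{\left(20 - 132\right) - 166} = \sqrt{-112 - 166} = \sqrt{-278} = i \sqrt{278}$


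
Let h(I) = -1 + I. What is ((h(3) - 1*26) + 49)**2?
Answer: 625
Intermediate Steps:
((h(3) - 1*26) + 49)**2 = (((-1 + 3) - 1*26) + 49)**2 = ((2 - 26) + 49)**2 = (-24 + 49)**2 = 25**2 = 625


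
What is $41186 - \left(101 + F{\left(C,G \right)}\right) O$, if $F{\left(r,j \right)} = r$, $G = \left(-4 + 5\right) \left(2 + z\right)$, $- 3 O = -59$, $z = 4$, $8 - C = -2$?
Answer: $39003$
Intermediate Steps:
$C = 10$ ($C = 8 - -2 = 8 + 2 = 10$)
$O = \frac{59}{3}$ ($O = \left(- \frac{1}{3}\right) \left(-59\right) = \frac{59}{3} \approx 19.667$)
$G = 6$ ($G = \left(-4 + 5\right) \left(2 + 4\right) = 1 \cdot 6 = 6$)
$41186 - \left(101 + F{\left(C,G \right)}\right) O = 41186 - \left(101 + 10\right) \frac{59}{3} = 41186 - 111 \cdot \frac{59}{3} = 41186 - 2183 = 39003$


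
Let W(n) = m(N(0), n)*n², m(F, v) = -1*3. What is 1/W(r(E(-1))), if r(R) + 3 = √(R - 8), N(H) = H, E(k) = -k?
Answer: -I/(6*I + 18*√7) ≈ -0.0026042 - 0.02067*I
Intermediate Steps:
m(F, v) = -3
r(R) = -3 + √(-8 + R) (r(R) = -3 + √(R - 8) = -3 + √(-8 + R))
W(n) = -3*n²
1/W(r(E(-1))) = 1/(-3*(-3 + √(-8 - 1*(-1)))²) = 1/(-3*(-3 + √(-8 + 1))²) = 1/(-3*(-3 + √(-7))²) = 1/(-3*(-3 + I*√7)²) = -1/(3*(-3 + I*√7)²)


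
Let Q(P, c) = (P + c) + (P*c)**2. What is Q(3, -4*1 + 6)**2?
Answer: 1681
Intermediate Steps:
Q(P, c) = P + c + P**2*c**2 (Q(P, c) = (P + c) + P**2*c**2 = P + c + P**2*c**2)
Q(3, -4*1 + 6)**2 = (3 + (-4*1 + 6) + 3**2*(-4*1 + 6)**2)**2 = (3 + (-4 + 6) + 9*(-4 + 6)**2)**2 = (3 + 2 + 9*2**2)**2 = (3 + 2 + 9*4)**2 = (3 + 2 + 36)**2 = 41**2 = 1681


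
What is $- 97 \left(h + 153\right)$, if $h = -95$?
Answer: $-5626$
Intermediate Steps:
$- 97 \left(h + 153\right) = - 97 \left(-95 + 153\right) = \left(-97\right) 58 = -5626$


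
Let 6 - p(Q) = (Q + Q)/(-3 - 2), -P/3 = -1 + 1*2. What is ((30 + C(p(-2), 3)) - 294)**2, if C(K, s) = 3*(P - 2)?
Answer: 77841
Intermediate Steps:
P = -3 (P = -3*(-1 + 1*2) = -3*(-1 + 2) = -3*1 = -3)
p(Q) = 6 + 2*Q/5 (p(Q) = 6 - (Q + Q)/(-3 - 2) = 6 - 2*Q/(-5) = 6 - 2*Q*(-1)/5 = 6 - (-2)*Q/5 = 6 + 2*Q/5)
C(K, s) = -15 (C(K, s) = 3*(-3 - 2) = 3*(-5) = -15)
((30 + C(p(-2), 3)) - 294)**2 = ((30 - 15) - 294)**2 = (15 - 294)**2 = (-279)**2 = 77841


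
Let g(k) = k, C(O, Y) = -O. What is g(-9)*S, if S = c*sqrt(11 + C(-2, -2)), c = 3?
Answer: -27*sqrt(13) ≈ -97.350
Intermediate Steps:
S = 3*sqrt(13) (S = 3*sqrt(11 - 1*(-2)) = 3*sqrt(11 + 2) = 3*sqrt(13) ≈ 10.817)
g(-9)*S = -27*sqrt(13)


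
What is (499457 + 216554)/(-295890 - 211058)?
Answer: -716011/506948 ≈ -1.4124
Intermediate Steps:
(499457 + 216554)/(-295890 - 211058) = 716011/(-506948) = 716011*(-1/506948) = -716011/506948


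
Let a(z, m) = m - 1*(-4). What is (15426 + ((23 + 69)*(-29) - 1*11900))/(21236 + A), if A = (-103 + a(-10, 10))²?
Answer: 286/9719 ≈ 0.029427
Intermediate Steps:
a(z, m) = 4 + m (a(z, m) = m + 4 = 4 + m)
A = 7921 (A = (-103 + (4 + 10))² = (-103 + 14)² = (-89)² = 7921)
(15426 + ((23 + 69)*(-29) - 1*11900))/(21236 + A) = (15426 + ((23 + 69)*(-29) - 1*11900))/(21236 + 7921) = (15426 + (92*(-29) - 11900))/29157 = (15426 + (-2668 - 11900))*(1/29157) = (15426 - 14568)*(1/29157) = 858*(1/29157) = 286/9719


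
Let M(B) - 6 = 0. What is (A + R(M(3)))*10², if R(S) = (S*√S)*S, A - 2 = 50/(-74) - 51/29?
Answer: -46600/1073 + 3600*√6 ≈ 8774.7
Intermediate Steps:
M(B) = 6 (M(B) = 6 + 0 = 6)
A = -466/1073 (A = 2 + (50/(-74) - 51/29) = 2 + (50*(-1/74) - 51*1/29) = 2 + (-25/37 - 51/29) = 2 - 2612/1073 = -466/1073 ≈ -0.43430)
R(S) = S^(5/2) (R(S) = S^(3/2)*S = S^(5/2))
(A + R(M(3)))*10² = (-466/1073 + 6^(5/2))*10² = (-466/1073 + 36*√6)*100 = -46600/1073 + 3600*√6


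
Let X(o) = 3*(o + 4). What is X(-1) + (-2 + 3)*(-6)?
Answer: 3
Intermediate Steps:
X(o) = 12 + 3*o (X(o) = 3*(4 + o) = 12 + 3*o)
X(-1) + (-2 + 3)*(-6) = (12 + 3*(-1)) + (-2 + 3)*(-6) = (12 - 3) + 1*(-6) = 9 - 6 = 3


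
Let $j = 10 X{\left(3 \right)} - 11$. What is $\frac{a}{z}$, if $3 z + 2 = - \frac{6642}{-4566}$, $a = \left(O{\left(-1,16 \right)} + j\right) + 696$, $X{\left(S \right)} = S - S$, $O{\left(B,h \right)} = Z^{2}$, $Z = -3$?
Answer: $- \frac{1584402}{415} \approx -3817.8$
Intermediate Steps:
$O{\left(B,h \right)} = 9$ ($O{\left(B,h \right)} = \left(-3\right)^{2} = 9$)
$X{\left(S \right)} = 0$
$j = -11$ ($j = 10 \cdot 0 - 11 = 0 - 11 = -11$)
$a = 694$ ($a = \left(9 - 11\right) + 696 = -2 + 696 = 694$)
$z = - \frac{415}{2283}$ ($z = - \frac{2}{3} + \frac{\left(-6642\right) \frac{1}{-4566}}{3} = - \frac{2}{3} + \frac{\left(-6642\right) \left(- \frac{1}{4566}\right)}{3} = - \frac{2}{3} + \frac{1}{3} \cdot \frac{1107}{761} = - \frac{2}{3} + \frac{369}{761} = - \frac{415}{2283} \approx -0.18178$)
$\frac{a}{z} = \frac{694}{- \frac{415}{2283}} = 694 \left(- \frac{2283}{415}\right) = - \frac{1584402}{415}$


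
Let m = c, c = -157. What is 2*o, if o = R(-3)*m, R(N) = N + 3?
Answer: 0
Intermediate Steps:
R(N) = 3 + N
m = -157
o = 0 (o = (3 - 3)*(-157) = 0*(-157) = 0)
2*o = 2*0 = 0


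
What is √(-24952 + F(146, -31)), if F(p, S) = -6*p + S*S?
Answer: 9*I*√307 ≈ 157.69*I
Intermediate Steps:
F(p, S) = S² - 6*p (F(p, S) = -6*p + S² = S² - 6*p)
√(-24952 + F(146, -31)) = √(-24952 + ((-31)² - 6*146)) = √(-24952 + (961 - 876)) = √(-24952 + 85) = √(-24867) = 9*I*√307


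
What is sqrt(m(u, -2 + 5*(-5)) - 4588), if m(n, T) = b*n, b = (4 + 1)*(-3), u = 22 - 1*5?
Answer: I*sqrt(4843) ≈ 69.592*I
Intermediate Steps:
u = 17 (u = 22 - 5 = 17)
b = -15 (b = 5*(-3) = -15)
m(n, T) = -15*n
sqrt(m(u, -2 + 5*(-5)) - 4588) = sqrt(-15*17 - 4588) = sqrt(-255 - 4588) = sqrt(-4843) = I*sqrt(4843)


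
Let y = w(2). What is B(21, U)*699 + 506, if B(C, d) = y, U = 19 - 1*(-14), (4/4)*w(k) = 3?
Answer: 2603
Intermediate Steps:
w(k) = 3
y = 3
U = 33 (U = 19 + 14 = 33)
B(C, d) = 3
B(21, U)*699 + 506 = 3*699 + 506 = 2097 + 506 = 2603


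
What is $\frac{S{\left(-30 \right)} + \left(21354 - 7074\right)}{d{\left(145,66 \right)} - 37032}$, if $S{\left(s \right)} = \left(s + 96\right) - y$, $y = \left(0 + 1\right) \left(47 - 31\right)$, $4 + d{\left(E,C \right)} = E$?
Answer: $- \frac{14330}{36891} \approx -0.38844$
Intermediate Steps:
$d{\left(E,C \right)} = -4 + E$
$y = 16$ ($y = 1 \cdot 16 = 16$)
$S{\left(s \right)} = 80 + s$ ($S{\left(s \right)} = \left(s + 96\right) - 16 = \left(96 + s\right) - 16 = 80 + s$)
$\frac{S{\left(-30 \right)} + \left(21354 - 7074\right)}{d{\left(145,66 \right)} - 37032} = \frac{\left(80 - 30\right) + \left(21354 - 7074\right)}{\left(-4 + 145\right) - 37032} = \frac{50 + \left(21354 - 7074\right)}{141 - 37032} = \frac{50 + 14280}{-36891} = 14330 \left(- \frac{1}{36891}\right) = - \frac{14330}{36891}$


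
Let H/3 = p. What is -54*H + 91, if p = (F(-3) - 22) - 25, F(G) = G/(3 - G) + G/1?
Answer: 8272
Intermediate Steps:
F(G) = G + G/(3 - G) (F(G) = G/(3 - G) + G*1 = G/(3 - G) + G = G + G/(3 - G))
p = -101/2 (p = (-3*(-4 - 3)/(-3 - 3) - 22) - 25 = (-3*(-7)/(-6) - 22) - 25 = (-3*(-⅙)*(-7) - 22) - 25 = (-7/2 - 22) - 25 = -51/2 - 25 = -101/2 ≈ -50.500)
H = -303/2 (H = 3*(-101/2) = -303/2 ≈ -151.50)
-54*H + 91 = -54*(-303/2) + 91 = 8181 + 91 = 8272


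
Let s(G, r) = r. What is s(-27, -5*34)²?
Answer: 28900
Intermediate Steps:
s(-27, -5*34)² = (-5*34)² = (-170)² = 28900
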